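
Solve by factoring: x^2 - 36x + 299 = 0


We need two numbers that multiply to 299 and add to -36.
Those numbers are -23 and -13 (since (-23) * (-13) = 299 and (-23) + (-13) = -36).
So x^2 - 36x + 299 = (x - 23)(x - 13) = 0
Setting each factor to zero: x = 23 or x = 13

x = 13, x = 23


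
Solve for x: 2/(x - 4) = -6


Multiply both sides by (x - 4): 2 = -6(x - 4)
Distribute: 2 = -6x + 24
-6x = 2 - 24 = -22
x = 11/3

x = 11/3


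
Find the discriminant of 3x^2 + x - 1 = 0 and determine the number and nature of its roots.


For ax^2 + bx + c = 0, discriminant D = b^2 - 4ac
Here a = 3, b = 1, c = -1
D = (1)^2 - 4(3)(-1) = 1 + 12 = 13

D = 13 > 0 but not a perfect square
The equation has 2 distinct real irrational roots.

Discriminant = 13, 2 distinct real irrational roots


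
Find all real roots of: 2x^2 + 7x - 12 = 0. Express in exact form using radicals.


Using the quadratic formula: x = (-b ± sqrt(b^2 - 4ac)) / (2a)
Here a = 2, b = 7, c = -12
Discriminant = b^2 - 4ac = 7^2 - 4(2)(-12) = 49 + 96 = 145
Since discriminant = 145 > 0, there are two real roots.
x = (-7 ± sqrt(145)) / 4
Numerically: x ≈ 1.2604 or x ≈ -4.7604

x = (-7 + sqrt(145)) / 4 or x = (-7 - sqrt(145)) / 4


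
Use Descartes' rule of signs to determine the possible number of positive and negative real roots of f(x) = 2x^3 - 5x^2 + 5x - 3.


Descartes' rule of signs:

For positive roots, count sign changes in f(x) = 2x^3 - 5x^2 + 5x - 3:
Signs of coefficients: +, -, +, -
Number of sign changes: 3
Possible positive real roots: 3, 1

For negative roots, examine f(-x) = -2x^3 - 5x^2 - 5x - 3:
Signs of coefficients: -, -, -, -
Number of sign changes: 0
Possible negative real roots: 0

Positive roots: 3 or 1; Negative roots: 0


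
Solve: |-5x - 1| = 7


An absolute value equation |expr| = 7 gives two cases:
Case 1: -5x - 1 = 7
  -5x = 8, so x = -8/5
Case 2: -5x - 1 = -7
  -5x = -6, so x = 6/5

x = -8/5, x = 6/5


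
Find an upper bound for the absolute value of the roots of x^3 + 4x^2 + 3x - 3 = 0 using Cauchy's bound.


Cauchy's bound: all roots r satisfy |r| <= 1 + max(|a_i/a_n|) for i = 0,...,n-1
where a_n is the leading coefficient.

Coefficients: [1, 4, 3, -3]
Leading coefficient a_n = 1
Ratios |a_i/a_n|: 4, 3, 3
Maximum ratio: 4
Cauchy's bound: |r| <= 1 + 4 = 5

Upper bound = 5


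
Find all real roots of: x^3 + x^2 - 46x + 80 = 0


Let p(x) = x^3 + x^2 - 46x + 80. By the rational root theorem (leading coefficient 1), any rational root is an integer divisor of 80: try ±1, ±2, ... in turn.
Test x = 1: value = 36 ≠ 0.
Test x = -1: value = 126 ≠ 0.
Test x = 2: value = 0 ✓, so (x - 2) is a factor.
Synthetic division by (x - 2): bring down 1; 1(2) + 1 = 3; 3(2) - 46 = -40; (-40)(2) + 80 = 0 → quotient x^2 + 3x - 40, remainder 0.
Solve the quadratic x^2 + 3x - 40 = 0: discriminant = 3^2 - 4(1)(-40) = 9 + 160 = 169.
sqrt(169) = 13, so x = (-3 ± 13)/2: x = 5 or x = -8.

x = -8, x = 2, x = 5


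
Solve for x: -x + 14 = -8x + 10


Starting with: -x + 14 = -8x + 10
Move all x terms to left: (-1 + 8)x = 10 - 14
Simplify: 7x = -4
Divide both sides by 7: x = -4/7

x = -4/7


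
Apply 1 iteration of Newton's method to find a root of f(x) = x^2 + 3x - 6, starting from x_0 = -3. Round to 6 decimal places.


Newton's method: x_(n+1) = x_n - f(x_n)/f'(x_n)
f(x) = x^2 + 3x - 6
f'(x) = 2x + 3

Iteration 1:
  f(-3.000000) = -6.000000
  f'(-3.000000) = -3.000000
  x_1 = -3.000000 - (-6.000000)/(-3.000000) = -5.000000

x_1 = -5.000000


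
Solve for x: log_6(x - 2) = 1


Convert to exponential form: x - 2 = 6^1 = 6
x = 6 + 2 = 8
Check: log_6(8 - 2) = log_6(6) = log_6(6) = 1 ✓

x = 8


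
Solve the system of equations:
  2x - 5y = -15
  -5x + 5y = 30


Using Cramer's rule:
Determinant D = (2)(5) - (-5)(-5) = 10 - 25 = -15
Dx = (-15)(5) - (30)(-5) = -75 + 150 = 75
Dy = (2)(30) - (-5)(-15) = 60 - 75 = -15
x = Dx/D = 75/-15 = -5
y = Dy/D = -15/-15 = 1

x = -5, y = 1


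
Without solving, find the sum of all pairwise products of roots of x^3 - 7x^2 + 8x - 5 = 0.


By Vieta's formulas for x^3 + bx^2 + cx + d = 0:
  r1 + r2 + r3 = -b/a = 7
  r1*r2 + r1*r3 + r2*r3 = c/a = 8
  r1*r2*r3 = -d/a = 5


Sum of pairwise products = 8


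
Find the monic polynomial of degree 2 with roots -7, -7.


A monic polynomial with roots -7, -7 is:
p(x) = (x + 7)(x + 7)
After multiplying by (x + 7): x + 7
After multiplying by (x + 7): x^2 + 14x + 49

x^2 + 14x + 49


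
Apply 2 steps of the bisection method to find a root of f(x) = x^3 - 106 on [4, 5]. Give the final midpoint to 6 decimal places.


f(x) = x^3 - 106
f(4) = -42 < 0
f(5) = 19 > 0

Step 1: midpoint = (4.000000 + 5.000000)/2 = 4.500000
  f(4.500000) = -14.875000
  f(mid) < 0, so root is in [4.500000, 5.000000]

Step 2: midpoint = (4.500000 + 5.000000)/2 = 4.750000
  f(4.750000) = 1.171875
  f(mid) > 0, so root is in [4.500000, 4.750000]

midpoint = 4.750000


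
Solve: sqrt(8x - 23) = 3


Square both sides: 8x - 23 = 3^2 = 9
8x = 9 + 23 = 32
x = 4
Check: sqrt(8*4 - 23) = sqrt(9) = 3 ✓

x = 4


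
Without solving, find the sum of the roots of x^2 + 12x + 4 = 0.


By Vieta's formulas for ax^2 + bx + c = 0:
  Sum of roots = -b/a
  Product of roots = c/a

Here a = 1, b = 12, c = 4
Sum = -(12)/1 = -12
Product = 4/1 = 4

Sum = -12


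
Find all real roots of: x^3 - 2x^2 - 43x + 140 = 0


Let p(x) = x^3 - 2x^2 - 43x + 140. By the rational root theorem (leading coefficient 1), any rational root is an integer divisor of 140: try ±1, ±2, ... in turn.
Test x = 1: value = 96 ≠ 0.
Test x = -1: value = 180 ≠ 0.
Test x = 2: value = 54 ≠ 0.
Test x = -2: value = 210 ≠ 0.
Test x = 4: value = 0 ✓, so (x - 4) is a factor.
Synthetic division by (x - 4): bring down 1; 1(4) - 2 = 2; 2(4) - 43 = -35; (-35)(4) + 140 = 0 → quotient x^2 + 2x - 35, remainder 0.
Solve the quadratic x^2 + 2x - 35 = 0: discriminant = 2^2 - 4(1)(-35) = 4 + 140 = 144.
sqrt(144) = 12, so x = (-2 ± 12)/2: x = 5 or x = -7.

x = -7, x = 4, x = 5


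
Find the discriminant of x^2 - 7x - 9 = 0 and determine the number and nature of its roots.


For ax^2 + bx + c = 0, discriminant D = b^2 - 4ac
Here a = 1, b = -7, c = -9
D = (-7)^2 - 4(1)(-9) = 49 + 36 = 85

D = 85 > 0 but not a perfect square
The equation has 2 distinct real irrational roots.

Discriminant = 85, 2 distinct real irrational roots


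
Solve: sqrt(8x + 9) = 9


Square both sides: 8x + 9 = 9^2 = 81
8x = 81 - 9 = 72
x = 9
Check: sqrt(8*9 + 9) = sqrt(81) = 9 ✓

x = 9


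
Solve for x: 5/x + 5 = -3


Subtract 5 from both sides: 5/x = -8
Multiply both sides by x: 5 = -8 * x
Divide by -8: x = -5/8

x = -5/8


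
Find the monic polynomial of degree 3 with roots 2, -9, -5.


A monic polynomial with roots 2, -9, -5 is:
p(x) = (x - 2)(x + 9)(x + 5)
After multiplying by (x - 2): x - 2
After multiplying by (x + 9): x^2 + 7x - 18
After multiplying by (x + 5): x^3 + 12x^2 + 17x - 90

x^3 + 12x^2 + 17x - 90


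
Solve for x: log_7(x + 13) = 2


Convert to exponential form: x + 13 = 7^2 = 49
x = 49 - 13 = 36
Check: log_7(36 + 13) = log_7(49) = log_7(49) = 2 ✓

x = 36


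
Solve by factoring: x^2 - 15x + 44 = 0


We need two numbers that multiply to 44 and add to -15.
Those numbers are -11 and -4 (since (-11) * (-4) = 44 and (-11) + (-4) = -15).
So x^2 - 15x + 44 = (x - 11)(x - 4) = 0
Setting each factor to zero: x = 11 or x = 4

x = 4, x = 11


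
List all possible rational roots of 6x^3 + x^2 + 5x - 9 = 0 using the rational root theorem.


Rational root theorem: possible roots are ±p/q where:
  p divides the constant term (-9): p ∈ {1, 3, 9}
  q divides the leading coefficient (6): q ∈ {1, 2, 3, 6}

All possible rational roots: -9, -9/2, -3, -3/2, -1, -1/2, -1/3, -1/6, 1/6, 1/3, 1/2, 1, 3/2, 3, 9/2, 9

-9, -9/2, -3, -3/2, -1, -1/2, -1/3, -1/6, 1/6, 1/3, 1/2, 1, 3/2, 3, 9/2, 9


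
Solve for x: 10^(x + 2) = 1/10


Express both sides with the same base.
1/10 = 10^(-1)
Since the bases match, equate exponents: x + 2 = -1
So x = -1 - (2) = -3

x = -3


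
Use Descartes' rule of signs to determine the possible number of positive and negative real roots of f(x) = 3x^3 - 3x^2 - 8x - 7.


Descartes' rule of signs:

For positive roots, count sign changes in f(x) = 3x^3 - 3x^2 - 8x - 7:
Signs of coefficients: +, -, -, -
Number of sign changes: 1
Possible positive real roots: 1

For negative roots, examine f(-x) = -3x^3 - 3x^2 + 8x - 7:
Signs of coefficients: -, -, +, -
Number of sign changes: 2
Possible negative real roots: 2, 0

Positive roots: 1; Negative roots: 2 or 0


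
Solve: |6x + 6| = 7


An absolute value equation |expr| = 7 gives two cases:
Case 1: 6x + 6 = 7
  6x = 1, so x = 1/6
Case 2: 6x + 6 = -7
  6x = -13, so x = -13/6

x = -13/6, x = 1/6


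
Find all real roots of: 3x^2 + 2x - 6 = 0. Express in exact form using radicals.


Using the quadratic formula: x = (-b ± sqrt(b^2 - 4ac)) / (2a)
Here a = 3, b = 2, c = -6
Discriminant = b^2 - 4ac = 2^2 - 4(3)(-6) = 4 + 72 = 76
Since discriminant = 76 > 0, there are two real roots.
x = (-2 ± 2*sqrt(19)) / 6
Simplifying: x = (-1 ± sqrt(19)) / 3
Numerically: x ≈ 1.1196 or x ≈ -1.7863

x = (-1 + sqrt(19)) / 3 or x = (-1 - sqrt(19)) / 3


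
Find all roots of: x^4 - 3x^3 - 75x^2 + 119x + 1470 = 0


Let p(x) = x^4 - 3x^3 - 75x^2 + 119x + 1470. By the rational root theorem (leading coefficient 1), any rational root is an integer divisor of 1470: try ±1, ±2, ... in turn.
Test x = 1: value = 1512 ≠ 0.
Test x = -1: value = 1280 ≠ 0.
Test x = 2: value = 1400 ≠ 0.
Test x = -2: value = 972 ≠ 0.
Test x = 3: value = 1152 ≠ 0.
Test x = -3: value = 600 ≠ 0.
Test x = 5: value = 440 ≠ 0.
Test x = -5: value = 0 ✓, so (x + 5) is a factor.
Synthetic division by (x + 5): bring down 1; 1(-5) - 3 = -8; (-8)(-5) - 75 = -35; (-35)(-5) + 119 = 294; 294(-5) + 1470 = 0 → quotient x^3 - 8x^2 - 35x + 294, remainder 0.
Continue with the quotient x^3 - 8x^2 - 35x + 294 (candidates must divide 294).
Test x = 6: value = 12 ≠ 0.
Test x = -6: value = 0 ✓, so (x + 6) is a factor.
Synthetic division by (x + 6): bring down 1; 1(-6) - 8 = -14; (-14)(-6) - 35 = 49; 49(-6) + 294 = 0 → quotient x^2 - 14x + 49, remainder 0.
Solve the quadratic x^2 - 14x + 49 = 0: discriminant = (-14)^2 - 4(1)(49) = 196 - 196 = 0.
Discriminant = 0, so a double root: x = 14/2 = 7.
Collecting all roots found:

x = -6, x = -5, x = 7 (multiplicity 2)


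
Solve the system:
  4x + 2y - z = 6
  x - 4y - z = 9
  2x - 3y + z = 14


Using Cramer's rule. Expand each determinant along the first row.
D  = 4*[(-4)*1 - (-1)*(-3)] - 2*[1*1 - (-1)*2] + (-1)*[1*(-3) - (-4)*2]
  = 4*(-7) - 2*(3) + (-1)*(5) = -39
Dx = 6*[(-4)*1 - (-1)*(-3)] - 2*[9*1 - (-1)*14] + (-1)*[9*(-3) - (-4)*14]
  = 6*(-7) - 2*(23) + (-1)*(29) = -117
Dy = 4*[9*1 - (-1)*14] - 6*[1*1 - (-1)*2] + (-1)*[1*14 - 9*2]
  = 4*(23) - 6*(3) + (-1)*(-4) = 78
Dz = 4*[(-4)*14 - 9*(-3)] - 2*[1*14 - 9*2] + 6*[1*(-3) - (-4)*2]
  = 4*(-29) - 2*(-4) + 6*(5) = -78
x = Dx/D = -117/-39 = 3, y = Dy/D = 78/-39 = -2, z = Dz/D = -78/-39 = 2
Check eq1: (4)(3) + (2)(-2) + (-1)(2) = 6 = 6 ✓
Check eq2: (1)(3) + (-4)(-2) + (-1)(2) = 9 = 9 ✓
Check eq3: (2)(3) + (-3)(-2) + (1)(2) = 14 = 14 ✓

x = 3, y = -2, z = 2


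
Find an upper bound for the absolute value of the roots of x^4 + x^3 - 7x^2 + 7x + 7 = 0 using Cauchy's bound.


Cauchy's bound: all roots r satisfy |r| <= 1 + max(|a_i/a_n|) for i = 0,...,n-1
where a_n is the leading coefficient.

Coefficients: [1, 1, -7, 7, 7]
Leading coefficient a_n = 1
Ratios |a_i/a_n|: 1, 7, 7, 7
Maximum ratio: 7
Cauchy's bound: |r| <= 1 + 7 = 8

Upper bound = 8


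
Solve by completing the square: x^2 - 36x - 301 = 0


Start: x^2 - 36x - 301 = 0
Move constant: x^2 - 36x = 301
Half of -36 is -18, squared is 324
Add 324 to both sides: x^2 - 36x + 324 = 625
(x - 18)^2 = 625
x - 18 = ±25
x = 18 + 25 = 43 or x = 18 - 25 = -7

x = -7, x = 43


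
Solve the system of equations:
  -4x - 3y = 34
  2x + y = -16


Using Cramer's rule:
Determinant D = (-4)(1) - (2)(-3) = -4 + 6 = 2
Dx = (34)(1) - (-16)(-3) = 34 - 48 = -14
Dy = (-4)(-16) - (2)(34) = 64 - 68 = -4
x = Dx/D = -14/2 = -7
y = Dy/D = -4/2 = -2

x = -7, y = -2


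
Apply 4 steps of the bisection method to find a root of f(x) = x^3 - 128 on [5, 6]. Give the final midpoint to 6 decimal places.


f(x) = x^3 - 128
f(5) = -3 < 0
f(6) = 88 > 0

Step 1: midpoint = (5.000000 + 6.000000)/2 = 5.500000
  f(5.500000) = 38.375000
  f(mid) > 0, so root is in [5.000000, 5.500000]

Step 2: midpoint = (5.000000 + 5.500000)/2 = 5.250000
  f(5.250000) = 16.703125
  f(mid) > 0, so root is in [5.000000, 5.250000]

Step 3: midpoint = (5.000000 + 5.250000)/2 = 5.125000
  f(5.125000) = 6.611328
  f(mid) > 0, so root is in [5.000000, 5.125000]

Step 4: midpoint = (5.000000 + 5.125000)/2 = 5.062500
  f(5.062500) = 1.746338
  f(mid) > 0, so root is in [5.000000, 5.062500]

midpoint = 5.062500


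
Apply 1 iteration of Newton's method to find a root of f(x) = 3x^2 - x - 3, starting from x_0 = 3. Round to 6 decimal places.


Newton's method: x_(n+1) = x_n - f(x_n)/f'(x_n)
f(x) = 3x^2 - x - 3
f'(x) = 6x - 1

Iteration 1:
  f(3.000000) = 21.000000
  f'(3.000000) = 17.000000
  x_1 = 3.000000 - (21.000000)/(17.000000) = 1.764706

x_1 = 1.764706


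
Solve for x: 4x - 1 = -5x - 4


Starting with: 4x - 1 = -5x - 4
Move all x terms to left: (4 + 5)x = -4 + 1
Simplify: 9x = -3
Divide both sides by 9: x = -1/3

x = -1/3


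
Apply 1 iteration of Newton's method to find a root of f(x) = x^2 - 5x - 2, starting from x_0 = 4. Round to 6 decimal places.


Newton's method: x_(n+1) = x_n - f(x_n)/f'(x_n)
f(x) = x^2 - 5x - 2
f'(x) = 2x - 5

Iteration 1:
  f(4.000000) = -6.000000
  f'(4.000000) = 3.000000
  x_1 = 4.000000 - (-6.000000)/(3.000000) = 6.000000

x_1 = 6.000000


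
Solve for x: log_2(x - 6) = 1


Convert to exponential form: x - 6 = 2^1 = 2
x = 2 + 6 = 8
Check: log_2(8 - 6) = log_2(2) = log_2(2) = 1 ✓

x = 8


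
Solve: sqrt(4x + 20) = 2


Square both sides: 4x + 20 = 2^2 = 4
4x = 4 - 20 = -16
x = -4
Check: sqrt(4*(-4) + 20) = sqrt(4) = 2 ✓

x = -4


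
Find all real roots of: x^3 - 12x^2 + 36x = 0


The constant term is 0, so x = 0 is a root. Factor out x:
  x(x^2 - 12x + 36) = 0
Solve the quadratic x^2 - 12x + 36 = 0: discriminant = (-12)^2 - 4(1)(36) = 144 - 144 = 0.
Discriminant = 0, so a double root: x = 12/2 = 6.

x = 0, x = 6 (multiplicity 2)


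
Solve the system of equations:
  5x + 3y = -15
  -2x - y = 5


Using Cramer's rule:
Determinant D = (5)(-1) - (-2)(3) = -5 + 6 = 1
Dx = (-15)(-1) - (5)(3) = 15 - 15 = 0
Dy = (5)(5) - (-2)(-15) = 25 - 30 = -5
x = Dx/D = 0/1 = 0
y = Dy/D = -5/1 = -5

x = 0, y = -5


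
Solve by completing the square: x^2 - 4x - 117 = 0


Start: x^2 - 4x - 117 = 0
Move constant: x^2 - 4x = 117
Half of -4 is -2, squared is 4
Add 4 to both sides: x^2 - 4x + 4 = 121
(x - 2)^2 = 121
x - 2 = ±11
x = 2 + 11 = 13 or x = 2 - 11 = -9

x = -9, x = 13


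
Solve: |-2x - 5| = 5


An absolute value equation |expr| = 5 gives two cases:
Case 1: -2x - 5 = 5
  -2x = 10, so x = -5
Case 2: -2x - 5 = -5
  -2x = 0, so x = 0

x = -5, x = 0


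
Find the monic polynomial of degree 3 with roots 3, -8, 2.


A monic polynomial with roots 3, -8, 2 is:
p(x) = (x - 3)(x + 8)(x - 2)
After multiplying by (x - 3): x - 3
After multiplying by (x + 8): x^2 + 5x - 24
After multiplying by (x - 2): x^3 + 3x^2 - 34x + 48

x^3 + 3x^2 - 34x + 48


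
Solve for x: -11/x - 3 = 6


Subtract -3 from both sides: -11/x = 9
Multiply both sides by x: -11 = 9 * x
Divide by 9: x = -11/9

x = -11/9


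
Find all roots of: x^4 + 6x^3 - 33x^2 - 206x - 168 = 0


Let p(x) = x^4 + 6x^3 - 33x^2 - 206x - 168. By the rational root theorem (leading coefficient 1), any rational root is an integer divisor of 168: try ±1, ±2, ... in turn.
Test x = 1: value = -400 ≠ 0.
Test x = -1: value = 0 ✓, so (x + 1) is a factor.
Synthetic division by (x + 1): bring down 1; 1(-1) + 6 = 5; 5(-1) - 33 = -38; (-38)(-1) - 206 = -168; (-168)(-1) - 168 = 0 → quotient x^3 + 5x^2 - 38x - 168, remainder 0.
Continue with the quotient x^3 + 5x^2 - 38x - 168 (candidates must divide 168; re-test x = -1 first in case it repeats).
Test x = -1: value = -126 ≠ 0.
Test x = 2: value = -216 ≠ 0.
Test x = -2: value = -80 ≠ 0.
Test x = 3: value = -210 ≠ 0.
Test x = -3: value = -36 ≠ 0.
Test x = 4: value = -176 ≠ 0.
Test x = -4: value = 0 ✓, so (x + 4) is a factor.
Synthetic division by (x + 4): bring down 1; 1(-4) + 5 = 1; 1(-4) - 38 = -42; (-42)(-4) - 168 = 0 → quotient x^2 + x - 42, remainder 0.
Solve the quadratic x^2 + x - 42 = 0: discriminant = 1^2 - 4(1)(-42) = 1 + 168 = 169.
sqrt(169) = 13, so x = (-1 ± 13)/2: x = 6 or x = -7.
Collecting all roots found:

x = -7, x = -4, x = -1, x = 6


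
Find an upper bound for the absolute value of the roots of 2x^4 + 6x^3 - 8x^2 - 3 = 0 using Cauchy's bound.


Cauchy's bound: all roots r satisfy |r| <= 1 + max(|a_i/a_n|) for i = 0,...,n-1
where a_n is the leading coefficient.

Coefficients: [2, 6, -8, 0, -3]
Leading coefficient a_n = 2
Ratios |a_i/a_n|: 3, 4, 0, 3/2
Maximum ratio: 4
Cauchy's bound: |r| <= 1 + 4 = 5

Upper bound = 5


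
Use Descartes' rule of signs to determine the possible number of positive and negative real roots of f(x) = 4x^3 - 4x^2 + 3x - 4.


Descartes' rule of signs:

For positive roots, count sign changes in f(x) = 4x^3 - 4x^2 + 3x - 4:
Signs of coefficients: +, -, +, -
Number of sign changes: 3
Possible positive real roots: 3, 1

For negative roots, examine f(-x) = -4x^3 - 4x^2 - 3x - 4:
Signs of coefficients: -, -, -, -
Number of sign changes: 0
Possible negative real roots: 0

Positive roots: 3 or 1; Negative roots: 0


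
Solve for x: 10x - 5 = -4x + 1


Starting with: 10x - 5 = -4x + 1
Move all x terms to left: (10 + 4)x = 1 + 5
Simplify: 14x = 6
Divide both sides by 14: x = 3/7

x = 3/7


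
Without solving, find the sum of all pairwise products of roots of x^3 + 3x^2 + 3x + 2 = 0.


By Vieta's formulas for x^3 + bx^2 + cx + d = 0:
  r1 + r2 + r3 = -b/a = -3
  r1*r2 + r1*r3 + r2*r3 = c/a = 3
  r1*r2*r3 = -d/a = -2


Sum of pairwise products = 3


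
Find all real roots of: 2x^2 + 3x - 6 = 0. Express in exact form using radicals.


Using the quadratic formula: x = (-b ± sqrt(b^2 - 4ac)) / (2a)
Here a = 2, b = 3, c = -6
Discriminant = b^2 - 4ac = 3^2 - 4(2)(-6) = 9 + 48 = 57
Since discriminant = 57 > 0, there are two real roots.
x = (-3 ± sqrt(57)) / 4
Numerically: x ≈ 1.1375 or x ≈ -2.6375

x = (-3 + sqrt(57)) / 4 or x = (-3 - sqrt(57)) / 4


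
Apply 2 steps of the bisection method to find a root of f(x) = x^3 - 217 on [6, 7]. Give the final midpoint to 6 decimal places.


f(x) = x^3 - 217
f(6) = -1 < 0
f(7) = 126 > 0

Step 1: midpoint = (6.000000 + 7.000000)/2 = 6.500000
  f(6.500000) = 57.625000
  f(mid) > 0, so root is in [6.000000, 6.500000]

Step 2: midpoint = (6.000000 + 6.500000)/2 = 6.250000
  f(6.250000) = 27.140625
  f(mid) > 0, so root is in [6.000000, 6.250000]

midpoint = 6.250000


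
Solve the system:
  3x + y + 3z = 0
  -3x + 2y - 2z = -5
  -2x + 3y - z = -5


Using Cramer's rule. Expand each determinant along the first row.
D  = 3*[2*(-1) - (-2)*3] - 1*[(-3)*(-1) - (-2)*(-2)] + 3*[(-3)*3 - 2*(-2)]
  = 3*(4) - 1*(-1) + 3*(-5) = -2
Dx = 0*[2*(-1) - (-2)*3] - 1*[(-5)*(-1) - (-2)*(-5)] + 3*[(-5)*3 - 2*(-5)]
  = 0*(4) - 1*(-5) + 3*(-5) = -10
Dy = 3*[(-5)*(-1) - (-2)*(-5)] - 0*[(-3)*(-1) - (-2)*(-2)] + 3*[(-3)*(-5) - (-5)*(-2)]
  = 3*(-5) - 0*(-1) + 3*(5) = 0
Dz = 3*[2*(-5) - (-5)*3] - 1*[(-3)*(-5) - (-5)*(-2)] + 0*[(-3)*3 - 2*(-2)]
  = 3*(5) - 1*(5) + 0*(-5) = 10
x = Dx/D = -10/-2 = 5, y = Dy/D = 0/-2 = 0, z = Dz/D = 10/-2 = -5
Check eq1: (3)(5) + (1)(0) + (3)(-5) = 0 = 0 ✓
Check eq2: (-3)(5) + (2)(0) + (-2)(-5) = -5 = -5 ✓
Check eq3: (-2)(5) + (3)(0) + (-1)(-5) = -5 = -5 ✓

x = 5, y = 0, z = -5


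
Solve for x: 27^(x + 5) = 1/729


Express both sides with the same base.
1/729 = 27^(-2)
Since the bases match, equate exponents: x + 5 = -2
So x = -2 - (5) = -7

x = -7


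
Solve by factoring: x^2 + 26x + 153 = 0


We need two numbers that multiply to 153 and add to 26.
Those numbers are 17 and 9 (since 17 * 9 = 153 and 17 + 9 = 26).
So x^2 + 26x + 153 = (x + 17)(x + 9) = 0
Setting each factor to zero: x = -17 or x = -9

x = -17, x = -9


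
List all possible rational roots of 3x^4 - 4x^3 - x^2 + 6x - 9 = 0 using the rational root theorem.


Rational root theorem: possible roots are ±p/q where:
  p divides the constant term (-9): p ∈ {1, 3, 9}
  q divides the leading coefficient (3): q ∈ {1, 3}

All possible rational roots: -9, -3, -1, -1/3, 1/3, 1, 3, 9

-9, -3, -1, -1/3, 1/3, 1, 3, 9


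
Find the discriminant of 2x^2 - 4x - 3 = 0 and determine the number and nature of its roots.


For ax^2 + bx + c = 0, discriminant D = b^2 - 4ac
Here a = 2, b = -4, c = -3
D = (-4)^2 - 4(2)(-3) = 16 + 24 = 40

D = 40 > 0 but not a perfect square
The equation has 2 distinct real irrational roots.

Discriminant = 40, 2 distinct real irrational roots


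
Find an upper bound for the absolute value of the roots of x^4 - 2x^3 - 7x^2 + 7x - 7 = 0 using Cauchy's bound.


Cauchy's bound: all roots r satisfy |r| <= 1 + max(|a_i/a_n|) for i = 0,...,n-1
where a_n is the leading coefficient.

Coefficients: [1, -2, -7, 7, -7]
Leading coefficient a_n = 1
Ratios |a_i/a_n|: 2, 7, 7, 7
Maximum ratio: 7
Cauchy's bound: |r| <= 1 + 7 = 8

Upper bound = 8


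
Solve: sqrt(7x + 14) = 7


Square both sides: 7x + 14 = 7^2 = 49
7x = 49 - 14 = 35
x = 5
Check: sqrt(7*5 + 14) = sqrt(49) = 7 ✓

x = 5


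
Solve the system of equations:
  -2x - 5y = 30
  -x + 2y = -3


Using Cramer's rule:
Determinant D = (-2)(2) - (-1)(-5) = -4 - 5 = -9
Dx = (30)(2) - (-3)(-5) = 60 - 15 = 45
Dy = (-2)(-3) - (-1)(30) = 6 + 30 = 36
x = Dx/D = 45/-9 = -5
y = Dy/D = 36/-9 = -4

x = -5, y = -4


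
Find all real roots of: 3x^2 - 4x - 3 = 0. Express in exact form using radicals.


Using the quadratic formula: x = (-b ± sqrt(b^2 - 4ac)) / (2a)
Here a = 3, b = -4, c = -3
Discriminant = b^2 - 4ac = (-4)^2 - 4(3)(-3) = 16 + 36 = 52
Since discriminant = 52 > 0, there are two real roots.
x = (4 ± 2*sqrt(13)) / 6
Simplifying: x = (2 ± sqrt(13)) / 3
Numerically: x ≈ 1.8685 or x ≈ -0.5352

x = (2 + sqrt(13)) / 3 or x = (2 - sqrt(13)) / 3


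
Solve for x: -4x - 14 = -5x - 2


Starting with: -4x - 14 = -5x - 2
Move all x terms to left: (-4 + 5)x = -2 + 14
Simplify: x = 12
Divide both sides by 1: x = 12

x = 12


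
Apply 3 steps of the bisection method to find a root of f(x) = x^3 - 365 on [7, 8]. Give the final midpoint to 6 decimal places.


f(x) = x^3 - 365
f(7) = -22 < 0
f(8) = 147 > 0

Step 1: midpoint = (7.000000 + 8.000000)/2 = 7.500000
  f(7.500000) = 56.875000
  f(mid) > 0, so root is in [7.000000, 7.500000]

Step 2: midpoint = (7.000000 + 7.500000)/2 = 7.250000
  f(7.250000) = 16.078125
  f(mid) > 0, so root is in [7.000000, 7.250000]

Step 3: midpoint = (7.000000 + 7.250000)/2 = 7.125000
  f(7.125000) = -3.294922
  f(mid) < 0, so root is in [7.125000, 7.250000]

midpoint = 7.125000


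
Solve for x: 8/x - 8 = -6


Subtract -8 from both sides: 8/x = 2
Multiply both sides by x: 8 = 2 * x
Divide by 2: x = 4

x = 4


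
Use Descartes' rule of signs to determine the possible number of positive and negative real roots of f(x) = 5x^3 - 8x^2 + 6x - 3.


Descartes' rule of signs:

For positive roots, count sign changes in f(x) = 5x^3 - 8x^2 + 6x - 3:
Signs of coefficients: +, -, +, -
Number of sign changes: 3
Possible positive real roots: 3, 1

For negative roots, examine f(-x) = -5x^3 - 8x^2 - 6x - 3:
Signs of coefficients: -, -, -, -
Number of sign changes: 0
Possible negative real roots: 0

Positive roots: 3 or 1; Negative roots: 0


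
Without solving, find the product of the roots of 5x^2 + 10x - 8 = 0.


By Vieta's formulas for ax^2 + bx + c = 0:
  Sum of roots = -b/a
  Product of roots = c/a

Here a = 5, b = 10, c = -8
Sum = -(10)/5 = -2
Product = -8/5 = -8/5

Product = -8/5


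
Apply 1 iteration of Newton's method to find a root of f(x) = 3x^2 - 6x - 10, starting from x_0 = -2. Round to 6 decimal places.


Newton's method: x_(n+1) = x_n - f(x_n)/f'(x_n)
f(x) = 3x^2 - 6x - 10
f'(x) = 6x - 6

Iteration 1:
  f(-2.000000) = 14.000000
  f'(-2.000000) = -18.000000
  x_1 = -2.000000 - (14.000000)/(-18.000000) = -1.222222

x_1 = -1.222222


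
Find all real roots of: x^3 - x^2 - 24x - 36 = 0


Let p(x) = x^3 - x^2 - 24x - 36. By the rational root theorem (leading coefficient 1), any rational root is an integer divisor of 36: try ±1, ±2, ... in turn.
Test x = 1: value = -60 ≠ 0.
Test x = -1: value = -14 ≠ 0.
Test x = 2: value = -80 ≠ 0.
Test x = -2: value = 0 ✓, so (x + 2) is a factor.
Synthetic division by (x + 2): bring down 1; 1(-2) - 1 = -3; (-3)(-2) - 24 = -18; (-18)(-2) - 36 = 0 → quotient x^2 - 3x - 18, remainder 0.
Solve the quadratic x^2 - 3x - 18 = 0: discriminant = (-3)^2 - 4(1)(-18) = 9 + 72 = 81.
sqrt(81) = 9, so x = (3 ± 9)/2: x = 6 or x = -3.

x = -3, x = -2, x = 6


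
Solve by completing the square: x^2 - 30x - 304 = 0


Start: x^2 - 30x - 304 = 0
Move constant: x^2 - 30x = 304
Half of -30 is -15, squared is 225
Add 225 to both sides: x^2 - 30x + 225 = 529
(x - 15)^2 = 529
x - 15 = ±23
x = 15 + 23 = 38 or x = 15 - 23 = -8

x = -8, x = 38


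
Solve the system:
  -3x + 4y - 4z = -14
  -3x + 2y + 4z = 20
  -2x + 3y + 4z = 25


Using Cramer's rule. Expand each determinant along the first row.
D  = (-3)*[2*4 - 4*3] - 4*[(-3)*4 - 4*(-2)] + (-4)*[(-3)*3 - 2*(-2)]
  = (-3)*(-4) - 4*(-4) + (-4)*(-5) = 48
Dx = (-14)*[2*4 - 4*3] - 4*[20*4 - 4*25] + (-4)*[20*3 - 2*25]
  = (-14)*(-4) - 4*(-20) + (-4)*(10) = 96
Dy = (-3)*[20*4 - 4*25] - (-14)*[(-3)*4 - 4*(-2)] + (-4)*[(-3)*25 - 20*(-2)]
  = (-3)*(-20) - (-14)*(-4) + (-4)*(-35) = 144
Dz = (-3)*[2*25 - 20*3] - 4*[(-3)*25 - 20*(-2)] + (-14)*[(-3)*3 - 2*(-2)]
  = (-3)*(-10) - 4*(-35) + (-14)*(-5) = 240
x = Dx/D = 96/48 = 2, y = Dy/D = 144/48 = 3, z = Dz/D = 240/48 = 5
Check eq1: (-3)(2) + (4)(3) + (-4)(5) = -14 = -14 ✓
Check eq2: (-3)(2) + (2)(3) + (4)(5) = 20 = 20 ✓
Check eq3: (-2)(2) + (3)(3) + (4)(5) = 25 = 25 ✓

x = 2, y = 3, z = 5


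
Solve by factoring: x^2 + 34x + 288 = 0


We need two numbers that multiply to 288 and add to 34.
Those numbers are 18 and 16 (since 18 * 16 = 288 and 18 + 16 = 34).
So x^2 + 34x + 288 = (x + 18)(x + 16) = 0
Setting each factor to zero: x = -18 or x = -16

x = -18, x = -16


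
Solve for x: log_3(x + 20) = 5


Convert to exponential form: x + 20 = 3^5 = 243
x = 243 - 20 = 223
Check: log_3(223 + 20) = log_3(243) = log_3(243) = 5 ✓

x = 223


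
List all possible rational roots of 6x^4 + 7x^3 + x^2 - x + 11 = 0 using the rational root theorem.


Rational root theorem: possible roots are ±p/q where:
  p divides the constant term (11): p ∈ {1, 11}
  q divides the leading coefficient (6): q ∈ {1, 2, 3, 6}

All possible rational roots: -11, -11/2, -11/3, -11/6, -1, -1/2, -1/3, -1/6, 1/6, 1/3, 1/2, 1, 11/6, 11/3, 11/2, 11

-11, -11/2, -11/3, -11/6, -1, -1/2, -1/3, -1/6, 1/6, 1/3, 1/2, 1, 11/6, 11/3, 11/2, 11


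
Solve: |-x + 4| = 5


An absolute value equation |expr| = 5 gives two cases:
Case 1: -x + 4 = 5
  -x = 1, so x = -1
Case 2: -x + 4 = -5
  -x = -9, so x = 9

x = -1, x = 9


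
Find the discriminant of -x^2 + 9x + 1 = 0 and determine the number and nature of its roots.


For ax^2 + bx + c = 0, discriminant D = b^2 - 4ac
Here a = -1, b = 9, c = 1
D = (9)^2 - 4(-1)(1) = 81 + 4 = 85

D = 85 > 0 but not a perfect square
The equation has 2 distinct real irrational roots.

Discriminant = 85, 2 distinct real irrational roots


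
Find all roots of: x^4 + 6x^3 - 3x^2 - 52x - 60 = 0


Let p(x) = x^4 + 6x^3 - 3x^2 - 52x - 60. By the rational root theorem (leading coefficient 1), any rational root is an integer divisor of 60: try ±1, ±2, ... in turn.
Test x = 1: value = -108 ≠ 0.
Test x = -1: value = -16 ≠ 0.
Test x = 2: value = -112 ≠ 0.
Test x = -2: value = 0 ✓, so (x + 2) is a factor.
Synthetic division by (x + 2): bring down 1; 1(-2) + 6 = 4; 4(-2) - 3 = -11; (-11)(-2) - 52 = -30; (-30)(-2) - 60 = 0 → quotient x^3 + 4x^2 - 11x - 30, remainder 0.
Continue with the quotient x^3 + 4x^2 - 11x - 30 (candidates must divide 30; re-test x = -2 first in case it repeats).
Test x = -2: value = 0 ✓, so (x + 2) is a factor.
Synthetic division by (x + 2): bring down 1; 1(-2) + 4 = 2; 2(-2) - 11 = -15; (-15)(-2) - 30 = 0 → quotient x^2 + 2x - 15, remainder 0.
Solve the quadratic x^2 + 2x - 15 = 0: discriminant = 2^2 - 4(1)(-15) = 4 + 60 = 64.
sqrt(64) = 8, so x = (-2 ± 8)/2: x = 3 or x = -5.
Collecting all roots found:

x = -5, x = -2 (multiplicity 2), x = 3


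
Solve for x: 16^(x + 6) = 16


Express both sides with the same base.
16 = 16^1
Since the bases match, equate exponents: x + 6 = 1
So x = 1 - (6) = -5

x = -5


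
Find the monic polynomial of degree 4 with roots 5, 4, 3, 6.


A monic polynomial with roots 5, 4, 3, 6 is:
p(x) = (x - 5)(x - 4)(x - 3)(x - 6)
After multiplying by (x - 5): x - 5
After multiplying by (x - 4): x^2 - 9x + 20
After multiplying by (x - 3): x^3 - 12x^2 + 47x - 60
After multiplying by (x - 6): x^4 - 18x^3 + 119x^2 - 342x + 360

x^4 - 18x^3 + 119x^2 - 342x + 360


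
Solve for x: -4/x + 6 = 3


Subtract 6 from both sides: -4/x = -3
Multiply both sides by x: -4 = -3 * x
Divide by -3: x = 4/3

x = 4/3


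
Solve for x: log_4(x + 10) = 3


Convert to exponential form: x + 10 = 4^3 = 64
x = 64 - 10 = 54
Check: log_4(54 + 10) = log_4(64) = log_4(64) = 3 ✓

x = 54


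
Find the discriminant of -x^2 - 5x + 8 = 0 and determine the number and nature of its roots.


For ax^2 + bx + c = 0, discriminant D = b^2 - 4ac
Here a = -1, b = -5, c = 8
D = (-5)^2 - 4(-1)(8) = 25 + 32 = 57

D = 57 > 0 but not a perfect square
The equation has 2 distinct real irrational roots.

Discriminant = 57, 2 distinct real irrational roots


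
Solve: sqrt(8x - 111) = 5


Square both sides: 8x - 111 = 5^2 = 25
8x = 25 + 111 = 136
x = 17
Check: sqrt(8*17 - 111) = sqrt(25) = 5 ✓

x = 17


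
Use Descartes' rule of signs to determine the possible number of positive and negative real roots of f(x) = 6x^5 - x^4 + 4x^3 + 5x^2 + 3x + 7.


Descartes' rule of signs:

For positive roots, count sign changes in f(x) = 6x^5 - x^4 + 4x^3 + 5x^2 + 3x + 7:
Signs of coefficients: +, -, +, +, +, +
Number of sign changes: 2
Possible positive real roots: 2, 0

For negative roots, examine f(-x) = -6x^5 - x^4 - 4x^3 + 5x^2 - 3x + 7:
Signs of coefficients: -, -, -, +, -, +
Number of sign changes: 3
Possible negative real roots: 3, 1

Positive roots: 2 or 0; Negative roots: 3 or 1


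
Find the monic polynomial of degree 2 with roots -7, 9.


A monic polynomial with roots -7, 9 is:
p(x) = (x + 7)(x - 9)
After multiplying by (x + 7): x + 7
After multiplying by (x - 9): x^2 - 2x - 63

x^2 - 2x - 63


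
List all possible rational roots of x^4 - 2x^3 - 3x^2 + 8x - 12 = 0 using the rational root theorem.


Rational root theorem: possible roots are ±p/q where:
  p divides the constant term (-12): p ∈ {1, 2, 3, 4, 6, 12}
  q divides the leading coefficient (1): q ∈ {1}

All possible rational roots: -12, -6, -4, -3, -2, -1, 1, 2, 3, 4, 6, 12

-12, -6, -4, -3, -2, -1, 1, 2, 3, 4, 6, 12


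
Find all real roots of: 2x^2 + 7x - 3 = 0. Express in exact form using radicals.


Using the quadratic formula: x = (-b ± sqrt(b^2 - 4ac)) / (2a)
Here a = 2, b = 7, c = -3
Discriminant = b^2 - 4ac = 7^2 - 4(2)(-3) = 49 + 24 = 73
Since discriminant = 73 > 0, there are two real roots.
x = (-7 ± sqrt(73)) / 4
Numerically: x ≈ 0.3860 or x ≈ -3.8860

x = (-7 + sqrt(73)) / 4 or x = (-7 - sqrt(73)) / 4


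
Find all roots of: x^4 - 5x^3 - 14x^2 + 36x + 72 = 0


Let p(x) = x^4 - 5x^3 - 14x^2 + 36x + 72. By the rational root theorem (leading coefficient 1), any rational root is an integer divisor of 72: try ±1, ±2, ... in turn.
Test x = 1: value = 90 ≠ 0.
Test x = -1: value = 28 ≠ 0.
Test x = 2: value = 64 ≠ 0.
Test x = -2: value = 0 ✓, so (x + 2) is a factor.
Synthetic division by (x + 2): bring down 1; 1(-2) - 5 = -7; (-7)(-2) - 14 = 0; 0(-2) + 36 = 36; 36(-2) + 72 = 0 → quotient x^3 - 7x^2 + 36, remainder 0.
Continue with the quotient x^3 - 7x^2 + 36 (candidates must divide 36; re-test x = -2 first in case it repeats).
Test x = -2: value = 0 ✓, so (x + 2) is a factor.
Synthetic division by (x + 2): bring down 1; 1(-2) - 7 = -9; (-9)(-2) + 0 = 18; 18(-2) + 36 = 0 → quotient x^2 - 9x + 18, remainder 0.
Solve the quadratic x^2 - 9x + 18 = 0: discriminant = (-9)^2 - 4(1)(18) = 81 - 72 = 9.
sqrt(9) = 3, so x = (9 ± 3)/2: x = 6 or x = 3.
Collecting all roots found:

x = -2 (multiplicity 2), x = 3, x = 6


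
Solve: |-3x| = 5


An absolute value equation |expr| = 5 gives two cases:
Case 1: -3x = 5
  -3x = 5, so x = -5/3
Case 2: -3x = -5
  -3x = -5, so x = 5/3

x = -5/3, x = 5/3


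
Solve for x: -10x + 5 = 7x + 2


Starting with: -10x + 5 = 7x + 2
Move all x terms to left: (-10 - 7)x = 2 - 5
Simplify: -17x = -3
Divide both sides by -17: x = 3/17

x = 3/17


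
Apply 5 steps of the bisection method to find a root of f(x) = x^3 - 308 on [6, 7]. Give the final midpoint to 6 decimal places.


f(x) = x^3 - 308
f(6) = -92 < 0
f(7) = 35 > 0

Step 1: midpoint = (6.000000 + 7.000000)/2 = 6.500000
  f(6.500000) = -33.375000
  f(mid) < 0, so root is in [6.500000, 7.000000]

Step 2: midpoint = (6.500000 + 7.000000)/2 = 6.750000
  f(6.750000) = -0.453125
  f(mid) < 0, so root is in [6.750000, 7.000000]

Step 3: midpoint = (6.750000 + 7.000000)/2 = 6.875000
  f(6.875000) = 16.951172
  f(mid) > 0, so root is in [6.750000, 6.875000]

Step 4: midpoint = (6.750000 + 6.875000)/2 = 6.812500
  f(6.812500) = 8.169189
  f(mid) > 0, so root is in [6.750000, 6.812500]

Step 5: midpoint = (6.750000 + 6.812500)/2 = 6.781250
  f(6.781250) = 3.838165
  f(mid) > 0, so root is in [6.750000, 6.781250]

midpoint = 6.781250


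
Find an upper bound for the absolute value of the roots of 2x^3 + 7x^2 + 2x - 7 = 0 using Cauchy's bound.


Cauchy's bound: all roots r satisfy |r| <= 1 + max(|a_i/a_n|) for i = 0,...,n-1
where a_n is the leading coefficient.

Coefficients: [2, 7, 2, -7]
Leading coefficient a_n = 2
Ratios |a_i/a_n|: 7/2, 1, 7/2
Maximum ratio: 7/2
Cauchy's bound: |r| <= 1 + 7/2 = 9/2

Upper bound = 9/2


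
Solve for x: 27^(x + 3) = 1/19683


Express both sides with the same base.
1/19683 = 27^(-3)
Since the bases match, equate exponents: x + 3 = -3
So x = -3 - (3) = -6

x = -6


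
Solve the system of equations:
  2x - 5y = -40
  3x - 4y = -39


Using Cramer's rule:
Determinant D = (2)(-4) - (3)(-5) = -8 + 15 = 7
Dx = (-40)(-4) - (-39)(-5) = 160 - 195 = -35
Dy = (2)(-39) - (3)(-40) = -78 + 120 = 42
x = Dx/D = -35/7 = -5
y = Dy/D = 42/7 = 6

x = -5, y = 6


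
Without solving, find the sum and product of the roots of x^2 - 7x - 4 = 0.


By Vieta's formulas for ax^2 + bx + c = 0:
  Sum of roots = -b/a
  Product of roots = c/a

Here a = 1, b = -7, c = -4
Sum = -(-7)/1 = 7
Product = -4/1 = -4

Sum = 7, Product = -4


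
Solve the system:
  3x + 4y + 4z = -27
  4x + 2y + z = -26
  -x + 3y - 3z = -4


Using Cramer's rule. Expand each determinant along the first row.
D  = 3*[2*(-3) - 1*3] - 4*[4*(-3) - 1*(-1)] + 4*[4*3 - 2*(-1)]
  = 3*(-9) - 4*(-11) + 4*(14) = 73
Dx = (-27)*[2*(-3) - 1*3] - 4*[(-26)*(-3) - 1*(-4)] + 4*[(-26)*3 - 2*(-4)]
  = (-27)*(-9) - 4*(82) + 4*(-70) = -365
Dy = 3*[(-26)*(-3) - 1*(-4)] - (-27)*[4*(-3) - 1*(-1)] + 4*[4*(-4) - (-26)*(-1)]
  = 3*(82) - (-27)*(-11) + 4*(-42) = -219
Dz = 3*[2*(-4) - (-26)*3] - 4*[4*(-4) - (-26)*(-1)] + (-27)*[4*3 - 2*(-1)]
  = 3*(70) - 4*(-42) + (-27)*(14) = 0
x = Dx/D = -365/73 = -5, y = Dy/D = -219/73 = -3, z = Dz/D = 0/73 = 0
Check eq1: (3)(-5) + (4)(-3) + (4)(0) = -27 = -27 ✓
Check eq2: (4)(-5) + (2)(-3) + (1)(0) = -26 = -26 ✓
Check eq3: (-1)(-5) + (3)(-3) + (-3)(0) = -4 = -4 ✓

x = -5, y = -3, z = 0


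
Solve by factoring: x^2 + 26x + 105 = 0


We need two numbers that multiply to 105 and add to 26.
Those numbers are 5 and 21 (since 5 * 21 = 105 and 5 + 21 = 26).
So x^2 + 26x + 105 = (x + 5)(x + 21) = 0
Setting each factor to zero: x = -5 or x = -21

x = -21, x = -5


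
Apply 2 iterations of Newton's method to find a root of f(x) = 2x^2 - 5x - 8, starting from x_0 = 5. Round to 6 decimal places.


Newton's method: x_(n+1) = x_n - f(x_n)/f'(x_n)
f(x) = 2x^2 - 5x - 8
f'(x) = 4x - 5

Iteration 1:
  f(5.000000) = 17.000000
  f'(5.000000) = 15.000000
  x_1 = 5.000000 - (17.000000)/(15.000000) = 3.866667

Iteration 2:
  f(3.866667) = 2.568889
  f'(3.866667) = 10.466667
  x_2 = 3.866667 - (2.568889)/(10.466667) = 3.621231

x_2 = 3.621231


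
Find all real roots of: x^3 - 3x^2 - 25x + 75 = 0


Let p(x) = x^3 - 3x^2 - 25x + 75. By the rational root theorem (leading coefficient 1), any rational root is an integer divisor of 75: try ±1, ±2, ... in turn.
Test x = 1: value = 48 ≠ 0.
Test x = -1: value = 96 ≠ 0.
Test x = 3: value = 0 ✓, so (x - 3) is a factor.
Synthetic division by (x - 3): bring down 1; 1(3) - 3 = 0; 0(3) - 25 = -25; (-25)(3) + 75 = 0 → quotient x^2 - 25, remainder 0.
Solve the quadratic x^2 - 25 = 0: discriminant = 0^2 - 4(1)(-25) = 0 + 100 = 100.
sqrt(100) = 10, so x = (0 ± 10)/2: x = 5 or x = -5.

x = -5, x = 3, x = 5


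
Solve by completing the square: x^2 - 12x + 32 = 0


Start: x^2 - 12x + 32 = 0
Move constant: x^2 - 12x = -32
Half of -12 is -6, squared is 36
Add 36 to both sides: x^2 - 12x + 36 = 4
(x - 6)^2 = 4
x - 6 = ±2
x = 6 + 2 = 8 or x = 6 - 2 = 4

x = 4, x = 8


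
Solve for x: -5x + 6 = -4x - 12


Starting with: -5x + 6 = -4x - 12
Move all x terms to left: (-5 + 4)x = -12 - 6
Simplify: -x = -18
Divide both sides by -1: x = 18

x = 18


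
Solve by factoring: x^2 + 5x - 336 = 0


We need two numbers that multiply to -336 and add to 5.
Those numbers are -16 and 21 (since (-16) * 21 = -336 and (-16) + 21 = 5).
So x^2 + 5x - 336 = (x - 16)(x + 21) = 0
Setting each factor to zero: x = 16 or x = -21

x = -21, x = 16


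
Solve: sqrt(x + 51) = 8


Square both sides: x + 51 = 8^2 = 64
x = 64 - 51 = 13
x = 13
Check: sqrt(1*13 + 51) = sqrt(64) = 8 ✓

x = 13


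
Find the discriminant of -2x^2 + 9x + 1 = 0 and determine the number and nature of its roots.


For ax^2 + bx + c = 0, discriminant D = b^2 - 4ac
Here a = -2, b = 9, c = 1
D = (9)^2 - 4(-2)(1) = 81 + 8 = 89

D = 89 > 0 but not a perfect square
The equation has 2 distinct real irrational roots.

Discriminant = 89, 2 distinct real irrational roots


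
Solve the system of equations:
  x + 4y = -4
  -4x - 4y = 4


Using Cramer's rule:
Determinant D = (1)(-4) - (-4)(4) = -4 + 16 = 12
Dx = (-4)(-4) - (4)(4) = 16 - 16 = 0
Dy = (1)(4) - (-4)(-4) = 4 - 16 = -12
x = Dx/D = 0/12 = 0
y = Dy/D = -12/12 = -1

x = 0, y = -1


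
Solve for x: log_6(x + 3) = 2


Convert to exponential form: x + 3 = 6^2 = 36
x = 36 - 3 = 33
Check: log_6(33 + 3) = log_6(36) = log_6(36) = 2 ✓

x = 33


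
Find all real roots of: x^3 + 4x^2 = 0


The constant term is 0, so x = 0 is a root. Factor out x:
  x(x^2 + 4x) = 0
Solve the quadratic x^2 + 4x = 0: discriminant = 4^2 - 4(1)(0) = 16 - 0 = 16.
sqrt(16) = 4, so x = (-4 ± 4)/2: x = 0 or x = -4.

x = -4, x = 0 (multiplicity 2)


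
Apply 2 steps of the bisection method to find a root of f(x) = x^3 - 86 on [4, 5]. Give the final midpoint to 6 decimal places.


f(x) = x^3 - 86
f(4) = -22 < 0
f(5) = 39 > 0

Step 1: midpoint = (4.000000 + 5.000000)/2 = 4.500000
  f(4.500000) = 5.125000
  f(mid) > 0, so root is in [4.000000, 4.500000]

Step 2: midpoint = (4.000000 + 4.500000)/2 = 4.250000
  f(4.250000) = -9.234375
  f(mid) < 0, so root is in [4.250000, 4.500000]

midpoint = 4.250000


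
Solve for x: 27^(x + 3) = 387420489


Express both sides with the same base.
387420489 = 27^6
Since the bases match, equate exponents: x + 3 = 6
So x = 6 - (3) = 3

x = 3
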